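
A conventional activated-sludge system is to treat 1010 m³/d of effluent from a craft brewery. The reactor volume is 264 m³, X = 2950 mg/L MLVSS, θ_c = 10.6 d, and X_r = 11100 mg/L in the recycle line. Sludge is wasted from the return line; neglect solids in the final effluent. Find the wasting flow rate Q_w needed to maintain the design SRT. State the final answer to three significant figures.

Q_w = (V·X)/(θ_c X_r) = 264.0 × 2950 / (10.6 × 11100) = 6.619 m³/d.

Q_w ≈ 6.62 m³/d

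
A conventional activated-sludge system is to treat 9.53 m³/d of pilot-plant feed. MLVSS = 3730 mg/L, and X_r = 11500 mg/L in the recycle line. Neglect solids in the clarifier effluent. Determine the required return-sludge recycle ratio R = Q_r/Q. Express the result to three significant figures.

R ≈ 0.480

Solids balance on the clarifier gives (1+R)X = R·X_r, so R = X/(X_r − X) = 3730 / (11500 − 3730) = 0.4801.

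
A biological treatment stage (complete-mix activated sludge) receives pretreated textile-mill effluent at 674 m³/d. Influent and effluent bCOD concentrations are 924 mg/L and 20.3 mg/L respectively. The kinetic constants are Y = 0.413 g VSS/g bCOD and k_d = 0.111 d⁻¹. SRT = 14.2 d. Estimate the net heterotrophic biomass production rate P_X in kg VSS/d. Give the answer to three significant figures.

P_X ≈ 97.6 kg VSS/d

Y_obs = Y / (1 + k_d θ_c) = 0.413 / (1 + 0.111 × 14.2) = 0.413 / 2.576 = 0.1603.
ΔS = 924 − 20.3 = 903.7 mg/L, so the substrate removal rate is 674 × 903.7/1000 = 609.1 kg bCOD/d.
Biomass produced: P_X = Y_obs·Q·ΔS = 0.1603 × 609.1 ≈ 97.65 kg VSS/d.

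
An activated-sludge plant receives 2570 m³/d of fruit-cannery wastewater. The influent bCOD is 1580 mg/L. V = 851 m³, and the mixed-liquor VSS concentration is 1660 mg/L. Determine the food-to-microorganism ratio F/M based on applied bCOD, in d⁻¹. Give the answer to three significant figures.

F/M = Q·S₀ / (V·X) = 2570 × 1580 / (851.0 × 1660) = 2.874 g bCOD·(g VSS·d)⁻¹.

F/M ≈ 2.87 d⁻¹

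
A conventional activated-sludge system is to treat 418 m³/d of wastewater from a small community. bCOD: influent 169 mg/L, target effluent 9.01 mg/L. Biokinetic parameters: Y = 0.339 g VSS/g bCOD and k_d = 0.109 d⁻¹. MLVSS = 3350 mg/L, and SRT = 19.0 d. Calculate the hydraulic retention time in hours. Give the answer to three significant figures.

τ ≈ 2.40 h

From the SRT design equation V = Y Q (S₀−S) θ_c / [X (1 + k_d θ_c)] = 0.339 × 418 × (169 − 9.01) × 19.0 / [3350 × (1 + 0.109 × 19.0)] = 4.31×10^5 / 10288 = 41.87 m³.
HRT = V/Q = 41.87 m³ / 418 m³·d⁻¹ = 0.1002 d × 24 = 2.404 h.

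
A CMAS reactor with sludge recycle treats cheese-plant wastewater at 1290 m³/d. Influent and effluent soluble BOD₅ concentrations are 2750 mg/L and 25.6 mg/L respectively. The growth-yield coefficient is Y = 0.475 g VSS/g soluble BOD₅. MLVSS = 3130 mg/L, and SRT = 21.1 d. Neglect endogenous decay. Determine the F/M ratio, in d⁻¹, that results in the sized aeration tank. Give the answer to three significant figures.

F/M ≈ 0.101 d⁻¹

V·X = Y·Q·ΔS·θ_c gives V = 0.475 × 1290 × (2750 − 25.6) × 21.1 / 3130 = 11254 m³.
Food-to-microorganism ratio F/M = Q S₀ / (V X) = 1290 × 2750 / (11254 × 3130) = 0.1007 d⁻¹.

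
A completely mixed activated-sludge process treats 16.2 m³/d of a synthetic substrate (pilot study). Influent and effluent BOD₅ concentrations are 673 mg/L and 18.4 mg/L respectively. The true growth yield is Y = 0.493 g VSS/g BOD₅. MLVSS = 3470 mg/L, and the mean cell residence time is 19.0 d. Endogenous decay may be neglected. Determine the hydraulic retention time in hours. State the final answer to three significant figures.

Biomass mass balance (decay neglected): V·X = Y·Q·(S₀ − S)·θ_c, so V = 0.493 × 16.2 × (673 − 18.4) × 19.0 / 3470 = 28.63 m³.
HRT = V/Q = 28.63 m³ / 16.2 m³·d⁻¹ = 1.767 d × 24 = 42.41 h.

τ ≈ 42.4 h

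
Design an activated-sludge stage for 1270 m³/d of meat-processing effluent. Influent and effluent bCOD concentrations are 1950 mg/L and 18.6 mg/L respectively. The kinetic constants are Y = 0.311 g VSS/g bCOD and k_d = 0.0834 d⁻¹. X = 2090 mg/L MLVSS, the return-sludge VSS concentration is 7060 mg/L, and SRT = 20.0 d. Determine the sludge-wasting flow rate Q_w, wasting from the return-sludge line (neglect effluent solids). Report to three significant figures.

Q_w ≈ 40.5 m³/d

Steady-state biomass mass balance: V·X·(1 + k_d·θ_c) = Y·Q·(S₀ − S)·θ_c, so V = 0.311 × 1270 × (1950 − 18.6) × 20.0 / [2090 × (1 + 0.0834 × 20.0)] = 1.53×10^7 / 5576 = 2736 m³.
θ_c = V·X/(Q_w·X_r) when wasting from the recycle, so Q_w = V·X/(θ_c·X_r) = 2736 × 2090 / (20.0 × 7060) = 40.50 m³/d.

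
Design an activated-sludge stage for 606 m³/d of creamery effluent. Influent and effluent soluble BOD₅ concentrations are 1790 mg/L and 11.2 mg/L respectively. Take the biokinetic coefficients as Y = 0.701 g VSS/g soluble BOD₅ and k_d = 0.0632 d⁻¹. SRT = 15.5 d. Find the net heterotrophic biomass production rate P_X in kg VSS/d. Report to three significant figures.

P_X ≈ 382 kg VSS/d

Correct the yield for decay: Y_obs = Y/(1 + k_d θ_c) = 0.701 / (1 + 0.0632 × 15.5) = 0.701 / 1.980 = 0.3541.
ΔS = 1790 − 11.2 = 1779 mg/L, so the substrate removal rate is 606 × 1779/1000 = 1078 kg soluble BOD₅/d.
Net biomass production P_X = Y_obs × Q·(S₀ − S) = 0.3541 × 1078 = 381.7 kg VSS/d.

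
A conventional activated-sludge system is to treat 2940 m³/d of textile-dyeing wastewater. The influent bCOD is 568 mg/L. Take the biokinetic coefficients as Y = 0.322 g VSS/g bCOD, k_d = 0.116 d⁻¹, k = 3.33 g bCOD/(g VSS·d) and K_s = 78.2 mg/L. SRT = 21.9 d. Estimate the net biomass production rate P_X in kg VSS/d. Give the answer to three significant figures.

Effluent substrate depends only on kinetics and SRT: S = K_s(1 + k_d θ_c) / [θ_c(Yk − k_d) − 1] = 78.2 × (1 + 0.116 × 21.9) / [21.9 × (0.322 × 3.33 − 0.116) − 1] = 276.9 / 19.94 = 13.88 mg/L.
The observed yield is Y_obs = Y/(1 + k_d·θ_c) = 0.322 / (1 + 0.116 × 21.9) = 0.322 / 3.540 = 0.09095 g VSS per g bCOD removed.
Substrate removed = Q·(S₀ − S) = 2940 m³/d × (568 − 13.9) g/m³ = 1.63×10^6 g/d = 1629 kg/d.
Biomass produced: P_X = Y_obs·Q·ΔS = 0.09095 × 1629 ≈ 148.2 kg VSS/d.

P_X ≈ 148 kg VSS/d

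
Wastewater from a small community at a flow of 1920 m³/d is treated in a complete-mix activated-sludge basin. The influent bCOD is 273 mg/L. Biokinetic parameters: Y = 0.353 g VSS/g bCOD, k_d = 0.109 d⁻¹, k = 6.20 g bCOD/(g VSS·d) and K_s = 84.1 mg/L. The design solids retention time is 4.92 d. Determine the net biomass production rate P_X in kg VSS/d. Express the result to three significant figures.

P_X ≈ 114 kg VSS/d

For a completely mixed reactor with recycle the Lawrence–McCarty relation gives S = K_s·(1 + k_d·θ_c) / [θ_c·(Y·k − k_d) − 1] = 84.1 × (1 + 0.109 × 4.92) / [4.92 × (0.353 × 6.20 − 0.109) − 1] = 129.2 / 9.232 = 14.00 mg/L.
Observed yield with endogenous decay: Y_obs = Y / (1 + k_d·θ_c) = 0.353 / (1 + 0.109 × 4.92) = 0.353 / 1.536 = 0.2298 g VSS/g bCOD.
Q·(S₀ − S) = 1920 × (273 − 14.0) × 10⁻³ = 497.3 kg/d removed.
Biomass produced: P_X = Y_obs·Q·ΔS = 0.2298 × 497.3 ≈ 114.3 kg VSS/d.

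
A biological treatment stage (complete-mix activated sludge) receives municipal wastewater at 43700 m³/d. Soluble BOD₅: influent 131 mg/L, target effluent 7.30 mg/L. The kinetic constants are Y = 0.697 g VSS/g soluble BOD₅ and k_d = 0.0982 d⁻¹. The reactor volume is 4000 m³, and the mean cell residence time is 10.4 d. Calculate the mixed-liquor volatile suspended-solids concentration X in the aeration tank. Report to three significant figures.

X ≈ 4850 mg/L

Solving the biomass balance for X: X = Y Q (S₀−S) θ_c / [V (1+k_d θ_c)] = 0.697 × 43700 × (131 − 7.30) × 10.4 / [4000 × (1 + 0.0982 × 10.4)] = 4847 mg/L.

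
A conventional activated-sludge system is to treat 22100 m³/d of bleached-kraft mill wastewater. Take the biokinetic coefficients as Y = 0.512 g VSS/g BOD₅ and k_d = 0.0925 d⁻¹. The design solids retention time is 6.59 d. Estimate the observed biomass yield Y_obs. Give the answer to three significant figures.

Correct the yield for decay: Y_obs = Y/(1 + k_d θ_c) = 0.512 / (1 + 0.0925 × 6.59) = 0.512 / 1.610 = 0.3181.

Y_obs ≈ 0.318 g VSS/g BOD₅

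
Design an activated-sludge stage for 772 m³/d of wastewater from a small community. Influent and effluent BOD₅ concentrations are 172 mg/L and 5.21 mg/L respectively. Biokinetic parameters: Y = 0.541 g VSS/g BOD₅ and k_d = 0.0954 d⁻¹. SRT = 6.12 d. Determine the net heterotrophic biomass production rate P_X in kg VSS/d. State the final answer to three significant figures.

The observed yield is Y_obs = Y/(1 + k_d·θ_c) = 0.541 / (1 + 0.0954 × 6.12) = 0.541 / 1.584 = 0.3416 g VSS per g BOD₅ removed.
ΔS = 172 − 5.21 = 166.8 mg/L, so the substrate removal rate is 772 × 166.8/1000 = 128.8 kg BOD₅/d.
Net biomass production P_X = Y_obs × Q·(S₀ − S) = 0.3416 × 128.8 = 43.98 kg VSS/d.

P_X ≈ 44.0 kg VSS/d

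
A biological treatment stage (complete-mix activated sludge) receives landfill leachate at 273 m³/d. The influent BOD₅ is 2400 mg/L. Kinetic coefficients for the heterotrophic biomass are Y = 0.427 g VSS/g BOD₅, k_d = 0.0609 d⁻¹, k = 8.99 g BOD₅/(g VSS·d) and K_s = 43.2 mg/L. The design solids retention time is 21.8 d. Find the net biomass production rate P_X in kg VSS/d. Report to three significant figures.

P_X ≈ 120 kg VSS/d

From the Monod/SRT balance for a CMAS, S = K_s·(1+k_d θ_c)/[θ_c·(Y k − k_d) − 1] = 43.2 × (1 + 0.0609 × 21.8) / [21.8 × (0.427 × 8.99 − 0.0609) − 1] = 100.6 / 81.36 = 1.236 mg/L.
Observed yield with endogenous decay: Y_obs = Y / (1 + k_d·θ_c) = 0.427 / (1 + 0.0609 × 21.8) = 0.427 / 2.328 = 0.1834 g VSS/g BOD₅.
Substrate removed = Q·(S₀ − S) = 273 m³/d × (2400 − 1.24) g/m³ = 6.55×10^5 g/d = 654.9 kg/d.
Biomass produced: P_X = Y_obs·Q·ΔS = 0.1834 × 654.9 ≈ 120.1 kg VSS/d.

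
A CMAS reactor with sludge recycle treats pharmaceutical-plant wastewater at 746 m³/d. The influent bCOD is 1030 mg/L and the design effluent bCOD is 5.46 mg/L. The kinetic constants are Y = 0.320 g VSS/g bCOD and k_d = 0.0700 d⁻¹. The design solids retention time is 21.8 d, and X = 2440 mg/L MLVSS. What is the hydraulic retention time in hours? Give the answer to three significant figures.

τ ≈ 27.8 h

From the SRT design equation V = Y Q (S₀−S) θ_c / [X (1 + k_d θ_c)] = 0.320 × 746 × (1030 − 5.46) × 21.8 / [2440 × (1 + 0.0700 × 21.8)] = 5.33×10^6 / 6163 = 865.1 m³.
τ = V/Q = 865.1/746 = 1.160 d, or 27.83 h.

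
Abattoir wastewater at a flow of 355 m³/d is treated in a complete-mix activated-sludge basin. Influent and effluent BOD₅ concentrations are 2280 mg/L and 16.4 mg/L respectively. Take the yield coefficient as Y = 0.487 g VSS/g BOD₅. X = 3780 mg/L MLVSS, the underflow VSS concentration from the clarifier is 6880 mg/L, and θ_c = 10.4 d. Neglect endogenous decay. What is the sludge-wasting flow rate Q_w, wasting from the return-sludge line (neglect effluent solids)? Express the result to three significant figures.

With k_d = 0 the design equation reduces to V = Y Q (S₀−S) θ_c / X = 0.487 × 355 × (2280 − 16.4) × 10.4 / 3780 = 1077 m³.
Q_w = (V·X)/(θ_c X_r) = 1077 × 3780 / (10.4 × 6880) = 56.88 m³/d.

Q_w ≈ 56.9 m³/d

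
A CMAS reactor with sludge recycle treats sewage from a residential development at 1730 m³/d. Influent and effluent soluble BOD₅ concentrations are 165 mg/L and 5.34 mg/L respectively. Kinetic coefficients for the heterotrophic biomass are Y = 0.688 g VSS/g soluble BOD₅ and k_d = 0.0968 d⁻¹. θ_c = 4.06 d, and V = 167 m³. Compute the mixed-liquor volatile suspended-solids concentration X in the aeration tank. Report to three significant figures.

X ≈ 3320 mg/L

From V·X·(1 + k_d·θ_c) = Y·Q·(S₀ − S)·θ_c: X = 0.688 × 1730 × (165 − 5.34) × 4.06 / [167 × (1 + 0.0968 × 4.06)] = 3317 mg/L.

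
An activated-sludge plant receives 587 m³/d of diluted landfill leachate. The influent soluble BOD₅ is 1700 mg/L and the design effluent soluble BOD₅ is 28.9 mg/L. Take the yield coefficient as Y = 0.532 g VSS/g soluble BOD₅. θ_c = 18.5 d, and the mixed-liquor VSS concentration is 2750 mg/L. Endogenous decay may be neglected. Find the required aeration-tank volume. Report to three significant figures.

Biomass mass balance (decay neglected): V·X = Y·Q·(S₀ − S)·θ_c, so V = 0.532 × 587 × (1700 − 28.9) × 18.5 / 2750 = 3511 m³.

V ≈ 3510 m³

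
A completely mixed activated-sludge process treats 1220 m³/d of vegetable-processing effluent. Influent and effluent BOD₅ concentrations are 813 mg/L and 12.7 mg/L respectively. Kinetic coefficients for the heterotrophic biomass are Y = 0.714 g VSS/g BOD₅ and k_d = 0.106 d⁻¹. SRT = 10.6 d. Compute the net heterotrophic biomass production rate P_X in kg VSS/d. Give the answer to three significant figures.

P_X ≈ 328 kg VSS/d

Correct the yield for decay: Y_obs = Y/(1 + k_d θ_c) = 0.714 / (1 + 0.106 × 10.6) = 0.714 / 2.124 = 0.3362.
Q·(S₀ − S) = 1220 × (813 − 12.7) × 10⁻³ = 976.4 kg/d removed.
P_X = Y_obs · Q(S₀ − S) = 0.3362 × 976.4 = 328.3 kg VSS/d.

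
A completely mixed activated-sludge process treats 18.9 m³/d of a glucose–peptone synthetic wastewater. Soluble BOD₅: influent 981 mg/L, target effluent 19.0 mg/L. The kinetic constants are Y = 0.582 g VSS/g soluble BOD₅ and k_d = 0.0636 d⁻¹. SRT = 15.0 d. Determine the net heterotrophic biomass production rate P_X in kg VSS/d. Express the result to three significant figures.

P_X ≈ 5.42 kg VSS/d

Y_obs = Y / (1 + k_d θ_c) = 0.582 / (1 + 0.0636 × 15.0) = 0.582 / 1.954 = 0.2979.
ΔS = 981 − 19.0 = 962.0 mg/L, so the substrate removal rate is 18.9 × 962.0/1000 = 18.18 kg soluble BOD₅/d.
Net biomass production P_X = Y_obs × Q·(S₀ − S) = 0.2979 × 18.18 = 5.415 kg VSS/d.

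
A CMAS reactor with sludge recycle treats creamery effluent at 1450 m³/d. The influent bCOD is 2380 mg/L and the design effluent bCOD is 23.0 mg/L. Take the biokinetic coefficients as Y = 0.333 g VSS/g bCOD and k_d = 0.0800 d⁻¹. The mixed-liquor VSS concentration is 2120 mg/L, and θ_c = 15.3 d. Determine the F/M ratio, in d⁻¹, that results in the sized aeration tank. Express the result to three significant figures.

F/M ≈ 0.441 d⁻¹

From the SRT design equation V = Y Q (S₀−S) θ_c / [X (1 + k_d θ_c)] = 0.333 × 1450 × (2380 − 23.0) × 15.3 / [2120 × (1 + 0.0800 × 15.3)] = 1.74×10^7 / 4715 = 3693 m³.
F/M = Q·S₀ / (V·X) = 1450 × 2380 / (3693 × 2120) = 0.4408 g bCOD·(g VSS·d)⁻¹.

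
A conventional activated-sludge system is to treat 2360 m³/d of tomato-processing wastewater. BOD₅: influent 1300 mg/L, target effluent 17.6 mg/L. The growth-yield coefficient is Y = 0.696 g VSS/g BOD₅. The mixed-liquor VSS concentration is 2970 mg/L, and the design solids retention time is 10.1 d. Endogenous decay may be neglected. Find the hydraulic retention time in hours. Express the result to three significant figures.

Biomass mass balance (decay neglected): V·X = Y·Q·(S₀ − S)·θ_c, so V = 0.696 × 2360 × (1300 − 17.6) × 10.1 / 2970 = 7163 m³.
τ = V/Q = 7163/2360 = 3.035 d, or 72.85 h.

τ ≈ 72.8 h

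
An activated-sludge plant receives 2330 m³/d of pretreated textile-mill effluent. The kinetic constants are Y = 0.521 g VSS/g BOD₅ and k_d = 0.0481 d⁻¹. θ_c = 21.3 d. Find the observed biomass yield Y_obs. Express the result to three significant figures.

Y_obs ≈ 0.257 g VSS/g BOD₅

Observed yield with endogenous decay: Y_obs = Y / (1 + k_d·θ_c) = 0.521 / (1 + 0.0481 × 21.3) = 0.521 / 2.025 = 0.2573 g VSS/g BOD₅.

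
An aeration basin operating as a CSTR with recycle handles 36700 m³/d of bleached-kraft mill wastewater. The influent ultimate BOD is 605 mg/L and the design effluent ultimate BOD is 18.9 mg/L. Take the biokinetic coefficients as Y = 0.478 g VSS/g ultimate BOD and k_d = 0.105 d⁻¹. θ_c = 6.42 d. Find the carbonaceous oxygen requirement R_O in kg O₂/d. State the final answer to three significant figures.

R_O ≈ 12800 kg O₂/d

Observed yield with endogenous decay: Y_obs = Y / (1 + k_d·θ_c) = 0.478 / (1 + 0.105 × 6.42) = 0.478 / 1.674 = 0.2855 g VSS/g ultimate BOD.
Mass of ultimate BOD removed per day: Q(S₀ − S) = 36700 × 586.1 g/m³ = 21510 kg/d.
Biomass synthesised: P_X = Y_obs × 21510 = 6142 kg VSS/d.
Carbonaceous O₂ demand = substrate oxidised − cell-mass equivalent = 21510 − 1.42 × 6142 = 12789 kg O₂/d.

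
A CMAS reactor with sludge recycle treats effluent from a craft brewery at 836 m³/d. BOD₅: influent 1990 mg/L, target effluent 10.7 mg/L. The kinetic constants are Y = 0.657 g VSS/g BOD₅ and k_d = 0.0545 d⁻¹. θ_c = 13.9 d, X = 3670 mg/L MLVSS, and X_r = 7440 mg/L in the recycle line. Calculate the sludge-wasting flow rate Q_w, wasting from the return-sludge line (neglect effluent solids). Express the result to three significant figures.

From the SRT design equation V = Y Q (S₀−S) θ_c / [X (1 + k_d θ_c)] = 0.657 × 836 × (1990 − 10.7) × 13.9 / [3670 × (1 + 0.0545 × 13.9)] = 1.51×10^7 / 6450 = 2343 m³.
Q_w = (V·X)/(θ_c X_r) = 2343 × 3670 / (13.9 × 7440) = 83.14 m³/d.

Q_w ≈ 83.1 m³/d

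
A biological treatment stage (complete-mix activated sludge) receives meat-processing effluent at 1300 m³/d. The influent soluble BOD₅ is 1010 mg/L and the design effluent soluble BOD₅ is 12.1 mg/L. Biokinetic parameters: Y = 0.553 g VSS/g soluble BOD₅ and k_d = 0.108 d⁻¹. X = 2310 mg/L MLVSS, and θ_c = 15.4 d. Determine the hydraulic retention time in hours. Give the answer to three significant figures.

τ ≈ 33.2 h

Rearranging the biomass balance for a CMAS with decay, V = Y·Q·ΔS·θ_c / [X·(1+k_d θ_c)] = 0.553 × 1300 × (1010 − 12.1) × 15.4 / [2310 × (1 + 0.108 × 15.4)] = 1.1×10^7 / 6152 = 1796 m³.
τ = V/Q = 1796/1300 = 1.381 d, or 33.15 h.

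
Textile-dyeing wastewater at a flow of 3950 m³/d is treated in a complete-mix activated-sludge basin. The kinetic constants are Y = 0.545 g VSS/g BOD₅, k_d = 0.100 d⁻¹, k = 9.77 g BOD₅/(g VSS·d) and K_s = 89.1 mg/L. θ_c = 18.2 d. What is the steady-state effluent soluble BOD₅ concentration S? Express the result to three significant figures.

S ≈ 2.67 mg/L

From the Monod/SRT balance for a CMAS, S = K_s·(1+k_d θ_c)/[θ_c·(Y k − k_d) − 1] = 89.1 × (1 + 0.100 × 18.2) / [18.2 × (0.545 × 9.77 − 0.100) − 1] = 251.3 / 94.09 = 2.670 mg/L.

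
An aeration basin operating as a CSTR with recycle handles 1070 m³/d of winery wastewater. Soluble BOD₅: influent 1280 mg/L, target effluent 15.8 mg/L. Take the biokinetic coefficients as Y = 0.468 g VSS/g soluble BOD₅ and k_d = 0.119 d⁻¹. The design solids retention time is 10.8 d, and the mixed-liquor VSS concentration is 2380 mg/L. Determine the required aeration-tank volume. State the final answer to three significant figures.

V ≈ 1260 m³

Rearranging the biomass balance for a CMAS with decay, V = Y·Q·ΔS·θ_c / [X·(1+k_d θ_c)] = 0.468 × 1070 × (1280 − 15.8) × 10.8 / [2380 × (1 + 0.119 × 10.8)] = 6.84×10^6 / 5439 = 1257 m³.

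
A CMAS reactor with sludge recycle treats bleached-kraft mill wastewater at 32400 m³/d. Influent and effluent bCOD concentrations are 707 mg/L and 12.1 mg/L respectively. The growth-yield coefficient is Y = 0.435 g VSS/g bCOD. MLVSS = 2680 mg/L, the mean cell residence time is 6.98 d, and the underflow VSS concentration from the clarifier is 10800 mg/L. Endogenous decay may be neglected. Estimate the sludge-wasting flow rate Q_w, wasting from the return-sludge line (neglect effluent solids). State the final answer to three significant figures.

Q_w ≈ 907 m³/d

Biomass mass balance (decay neglected): V·X = Y·Q·(S₀ − S)·θ_c, so V = 0.435 × 32400 × (707 − 12.1) × 6.98 / 2680 = 25508 m³.
Q_w = (V·X)/(θ_c X_r) = 25508 × 2680 / (6.98 × 10800) = 906.8 m³/d.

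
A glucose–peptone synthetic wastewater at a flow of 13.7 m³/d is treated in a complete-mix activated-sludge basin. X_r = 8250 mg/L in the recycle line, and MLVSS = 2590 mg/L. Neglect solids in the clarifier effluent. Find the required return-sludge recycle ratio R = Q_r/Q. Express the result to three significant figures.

R ≈ 0.458

Mass balance around the secondary clarifier (neglecting effluent solids): R = X / (X_r − X) = 2590 / (8250 − 2590) = 0.4576.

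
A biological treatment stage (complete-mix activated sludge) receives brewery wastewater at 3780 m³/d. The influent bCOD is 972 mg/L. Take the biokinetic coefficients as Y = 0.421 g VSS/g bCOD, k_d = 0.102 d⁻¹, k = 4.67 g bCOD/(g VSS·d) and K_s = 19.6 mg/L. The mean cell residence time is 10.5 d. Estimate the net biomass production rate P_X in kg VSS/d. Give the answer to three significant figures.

P_X ≈ 745 kg VSS/d

Effluent substrate depends only on kinetics and SRT: S = K_s(1 + k_d θ_c) / [θ_c(Yk − k_d) − 1] = 19.6 × (1 + 0.102 × 10.5) / [10.5 × (0.421 × 4.67 − 0.102) − 1] = 40.59 / 18.57 = 2.186 mg/L.
Correct the yield for decay: Y_obs = Y/(1 + k_d θ_c) = 0.421 / (1 + 0.102 × 10.5) = 0.421 / 2.071 = 0.2033.
ΔS = 972 − 2.19 = 969.8 mg/L, so the substrate removal rate is 3780 × 969.8/1000 = 3666 kg bCOD/d.
So the net sludge growth is P_X = 0.2033 × 3666 = 745.2 kg VSS/d.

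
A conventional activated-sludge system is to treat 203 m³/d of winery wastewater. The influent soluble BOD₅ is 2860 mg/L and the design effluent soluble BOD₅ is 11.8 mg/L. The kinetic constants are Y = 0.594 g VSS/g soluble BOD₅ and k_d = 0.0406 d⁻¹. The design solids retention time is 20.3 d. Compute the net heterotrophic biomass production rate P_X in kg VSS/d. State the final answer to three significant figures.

P_X ≈ 188 kg VSS/d

Observed yield with endogenous decay: Y_obs = Y / (1 + k_d·θ_c) = 0.594 / (1 + 0.0406 × 20.3) = 0.594 / 1.824 = 0.3256 g VSS/g soluble BOD₅.
Q·(S₀ − S) = 203 × (2860 − 11.8) × 10⁻³ = 578.2 kg/d removed.
P_X = Y_obs · Q(S₀ − S) = 0.3256 × 578.2 = 188.3 kg VSS/d.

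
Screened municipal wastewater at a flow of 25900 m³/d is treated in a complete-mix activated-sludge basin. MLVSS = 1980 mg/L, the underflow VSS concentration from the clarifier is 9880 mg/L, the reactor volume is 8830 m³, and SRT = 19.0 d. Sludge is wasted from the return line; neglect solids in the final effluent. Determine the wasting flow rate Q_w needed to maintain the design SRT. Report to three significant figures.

Q_w ≈ 93.1 m³/d

Wasting from the return line (neglecting effluent solids): Q_w = V·X / (θ_c·X_r) = 8830 × 1980 / (19.0 × 9880) = 93.14 m³/d.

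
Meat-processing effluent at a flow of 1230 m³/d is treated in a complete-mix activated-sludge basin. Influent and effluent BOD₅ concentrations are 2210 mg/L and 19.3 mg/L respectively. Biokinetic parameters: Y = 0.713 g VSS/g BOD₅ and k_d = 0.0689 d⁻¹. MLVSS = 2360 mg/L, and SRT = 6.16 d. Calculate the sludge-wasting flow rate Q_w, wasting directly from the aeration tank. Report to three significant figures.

Steady-state biomass mass balance: V·X·(1 + k_d·θ_c) = Y·Q·(S₀ − S)·θ_c, so V = 0.713 × 1230 × (2210 − 19.3) × 6.16 / [2360 × (1 + 0.0689 × 6.16)] = 1.18×10^7 / 3362 = 3521 m³.
Wasting from the aeration tank: Q_w = V / θ_c = 3521 / 6.16 = 571.5 m³/d.

Q_w ≈ 572 m³/d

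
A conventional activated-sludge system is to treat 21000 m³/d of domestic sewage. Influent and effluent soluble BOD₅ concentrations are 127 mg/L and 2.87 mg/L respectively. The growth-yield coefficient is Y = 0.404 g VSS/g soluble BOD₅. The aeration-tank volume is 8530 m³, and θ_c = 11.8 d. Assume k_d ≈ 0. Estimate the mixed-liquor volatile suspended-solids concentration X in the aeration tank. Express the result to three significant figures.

Without decay, X = Y Q (S₀−S) θ_c / V = 0.404 × 21000 × (127 − 2.87) × 11.8 / 8530 = 1457 mg/L.

X ≈ 1460 mg/L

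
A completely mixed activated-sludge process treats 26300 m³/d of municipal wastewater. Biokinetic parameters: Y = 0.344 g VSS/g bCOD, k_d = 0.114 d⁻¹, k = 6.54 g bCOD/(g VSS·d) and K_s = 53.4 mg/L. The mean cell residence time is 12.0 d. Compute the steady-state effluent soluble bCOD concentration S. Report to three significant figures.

S ≈ 5.13 mg/L

For a completely mixed reactor with recycle the Lawrence–McCarty relation gives S = K_s·(1 + k_d·θ_c) / [θ_c·(Y·k − k_d) − 1] = 53.4 × (1 + 0.114 × 12.0) / [12.0 × (0.344 × 6.54 − 0.114) − 1] = 126.5 / 24.63 = 5.134 mg/L.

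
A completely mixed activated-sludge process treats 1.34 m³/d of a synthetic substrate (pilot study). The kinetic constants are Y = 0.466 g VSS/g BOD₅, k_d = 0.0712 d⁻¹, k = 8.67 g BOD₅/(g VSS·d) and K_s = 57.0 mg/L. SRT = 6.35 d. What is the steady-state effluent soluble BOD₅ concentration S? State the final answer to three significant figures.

From the Monod/SRT balance for a CMAS, S = K_s·(1+k_d θ_c)/[θ_c·(Y k − k_d) − 1] = 57.0 × (1 + 0.0712 × 6.35) / [6.35 × (0.466 × 8.67 − 0.0712) − 1] = 82.77 / 24.20 = 3.420 mg/L.

S ≈ 3.42 mg/L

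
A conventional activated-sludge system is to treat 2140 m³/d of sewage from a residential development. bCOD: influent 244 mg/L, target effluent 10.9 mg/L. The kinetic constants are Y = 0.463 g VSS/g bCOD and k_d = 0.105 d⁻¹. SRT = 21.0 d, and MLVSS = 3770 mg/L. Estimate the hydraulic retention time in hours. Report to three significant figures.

Steady-state biomass mass balance: V·X·(1 + k_d·θ_c) = Y·Q·(S₀ − S)·θ_c, so V = 0.463 × 2140 × (244 − 10.9) × 21.0 / [3770 × (1 + 0.105 × 21.0)] = 4.85×10^6 / 12083 = 401.4 m³.
Hydraulic retention time τ = V/Q = 401.4 / 2140 = 0.1876 d = 4.502 h.

τ ≈ 4.50 h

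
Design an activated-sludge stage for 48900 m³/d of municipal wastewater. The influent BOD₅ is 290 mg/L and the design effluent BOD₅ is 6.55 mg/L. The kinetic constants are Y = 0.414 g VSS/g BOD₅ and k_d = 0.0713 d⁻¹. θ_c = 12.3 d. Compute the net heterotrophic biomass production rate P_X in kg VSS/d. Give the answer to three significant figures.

Observed yield with endogenous decay: Y_obs = Y / (1 + k_d·θ_c) = 0.414 / (1 + 0.0713 × 12.3) = 0.414 / 1.877 = 0.2206 g VSS/g BOD₅.
Q·(S₀ − S) = 48900 × (290 − 6.55) × 10⁻³ = 13861 kg/d removed.
So the net sludge growth is P_X = 0.2206 × 13861 = 3057 kg VSS/d.

P_X ≈ 3060 kg VSS/d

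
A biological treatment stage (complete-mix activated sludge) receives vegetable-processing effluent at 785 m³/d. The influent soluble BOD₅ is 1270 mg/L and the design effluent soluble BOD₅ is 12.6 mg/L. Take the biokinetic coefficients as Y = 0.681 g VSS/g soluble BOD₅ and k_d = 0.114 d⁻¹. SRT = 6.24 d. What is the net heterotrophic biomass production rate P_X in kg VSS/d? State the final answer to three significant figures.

Correct the yield for decay: Y_obs = Y/(1 + k_d θ_c) = 0.681 / (1 + 0.114 × 6.24) = 0.681 / 1.711 = 0.3979.
Q·(S₀ − S) = 785 × (1270 − 12.6) × 10⁻³ = 987.1 kg/d removed.
Biomass produced: P_X = Y_obs·Q·ΔS = 0.3979 × 987.1 ≈ 392.8 kg VSS/d.

P_X ≈ 393 kg VSS/d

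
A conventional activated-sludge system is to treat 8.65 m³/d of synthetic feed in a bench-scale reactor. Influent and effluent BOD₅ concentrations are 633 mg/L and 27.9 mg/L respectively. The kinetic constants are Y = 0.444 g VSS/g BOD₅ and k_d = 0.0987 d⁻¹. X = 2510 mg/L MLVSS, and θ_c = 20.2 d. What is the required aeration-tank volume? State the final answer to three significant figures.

V ≈ 6.25 m³

Steady-state biomass mass balance: V·X·(1 + k_d·θ_c) = Y·Q·(S₀ − S)·θ_c, so V = 0.444 × 8.65 × (633 − 27.9) × 20.2 / [2510 × (1 + 0.0987 × 20.2)] = 4.69×10^4 / 7514 = 6.247 m³.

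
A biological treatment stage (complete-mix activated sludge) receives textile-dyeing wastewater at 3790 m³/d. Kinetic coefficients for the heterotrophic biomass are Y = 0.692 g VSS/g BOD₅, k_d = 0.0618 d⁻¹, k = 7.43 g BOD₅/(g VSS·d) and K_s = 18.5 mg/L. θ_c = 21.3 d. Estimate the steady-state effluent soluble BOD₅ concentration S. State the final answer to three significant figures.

Effluent substrate depends only on kinetics and SRT: S = K_s(1 + k_d θ_c) / [θ_c(Yk − k_d) − 1] = 18.5 × (1 + 0.0618 × 21.3) / [21.3 × (0.692 × 7.43 − 0.0618) − 1] = 42.85 / 107.2 = 0.3997 mg/L.

S ≈ 0.400 mg/L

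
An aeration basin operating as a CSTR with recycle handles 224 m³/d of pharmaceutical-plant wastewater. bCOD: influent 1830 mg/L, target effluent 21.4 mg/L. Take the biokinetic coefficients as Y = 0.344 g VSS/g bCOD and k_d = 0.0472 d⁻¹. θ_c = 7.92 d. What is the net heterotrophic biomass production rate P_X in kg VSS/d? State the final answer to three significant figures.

Y_obs = Y / (1 + k_d θ_c) = 0.344 / (1 + 0.0472 × 7.92) = 0.344 / 1.374 = 0.2504.
Substrate removed = Q·(S₀ − S) = 224 m³/d × (1830 − 21.4) g/m³ = 4.05×10^5 g/d = 405.1 kg/d.
So the net sludge growth is P_X = 0.2504 × 405.1 = 101.4 kg VSS/d.

P_X ≈ 101 kg VSS/d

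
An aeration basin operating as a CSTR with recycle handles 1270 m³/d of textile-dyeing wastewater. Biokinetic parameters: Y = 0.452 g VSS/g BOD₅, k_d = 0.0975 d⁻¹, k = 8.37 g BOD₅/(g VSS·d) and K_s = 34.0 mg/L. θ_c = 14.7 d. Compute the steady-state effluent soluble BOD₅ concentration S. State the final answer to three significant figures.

From the Monod/SRT balance for a CMAS, S = K_s·(1+k_d θ_c)/[θ_c·(Y k − k_d) − 1] = 34.0 × (1 + 0.0975 × 14.7) / [14.7 × (0.452 × 8.37 − 0.0975) − 1] = 82.73 / 53.18 = 1.556 mg/L.

S ≈ 1.56 mg/L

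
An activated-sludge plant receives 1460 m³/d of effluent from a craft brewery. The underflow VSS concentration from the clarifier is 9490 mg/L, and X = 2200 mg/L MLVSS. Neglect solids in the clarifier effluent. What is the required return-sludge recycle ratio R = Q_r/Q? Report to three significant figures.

Solids balance on the clarifier gives (1+R)X = R·X_r, so R = X/(X_r − X) = 2200 / (9490 − 2200) = 0.3018.

R ≈ 0.302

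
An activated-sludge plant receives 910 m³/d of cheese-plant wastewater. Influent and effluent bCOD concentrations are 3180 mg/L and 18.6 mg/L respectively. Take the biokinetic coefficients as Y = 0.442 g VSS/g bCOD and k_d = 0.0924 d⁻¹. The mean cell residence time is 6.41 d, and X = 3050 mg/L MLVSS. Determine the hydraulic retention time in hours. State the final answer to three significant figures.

From the SRT design equation V = Y Q (S₀−S) θ_c / [X (1 + k_d θ_c)] = 0.442 × 910 × (3180 − 18.6) × 6.41 / [3050 × (1 + 0.0924 × 6.41)] = 8.15×10^6 / 4856 = 1678 m³.
Hydraulic retention time τ = V/Q = 1678 / 910 = 1.844 d = 44.26 h.

τ ≈ 44.3 h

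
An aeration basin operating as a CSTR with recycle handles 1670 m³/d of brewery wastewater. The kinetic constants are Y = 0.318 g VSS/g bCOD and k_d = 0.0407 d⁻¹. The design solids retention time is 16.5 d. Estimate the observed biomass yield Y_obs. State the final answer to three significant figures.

Observed yield with endogenous decay: Y_obs = Y / (1 + k_d·θ_c) = 0.318 / (1 + 0.0407 × 16.5) = 0.318 / 1.672 = 0.1902 g VSS/g bCOD.

Y_obs ≈ 0.190 g VSS/g bCOD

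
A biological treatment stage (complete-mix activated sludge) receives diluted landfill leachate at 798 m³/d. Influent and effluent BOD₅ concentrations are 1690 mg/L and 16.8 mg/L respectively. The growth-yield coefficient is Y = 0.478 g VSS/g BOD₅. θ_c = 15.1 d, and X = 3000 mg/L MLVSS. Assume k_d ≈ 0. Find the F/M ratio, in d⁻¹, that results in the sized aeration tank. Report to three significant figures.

F/M ≈ 0.140 d⁻¹

With k_d = 0 the design equation reduces to V = Y Q (S₀−S) θ_c / X = 0.478 × 798 × (1690 − 16.8) × 15.1 / 3000 = 3212 m³.
F/M = Q·S₀ / (V·X) = 798 × 1690 / (3212 × 3000) = 0.1399 g BOD₅·(g VSS·d)⁻¹.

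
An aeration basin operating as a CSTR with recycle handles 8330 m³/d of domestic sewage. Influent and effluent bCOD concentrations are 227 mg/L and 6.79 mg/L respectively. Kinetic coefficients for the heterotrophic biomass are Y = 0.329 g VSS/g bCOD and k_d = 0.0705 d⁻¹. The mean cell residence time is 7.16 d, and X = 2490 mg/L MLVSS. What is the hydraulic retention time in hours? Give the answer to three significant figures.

Steady-state biomass mass balance: V·X·(1 + k_d·θ_c) = Y·Q·(S₀ − S)·θ_c, so V = 0.329 × 8330 × (227 − 6.79) × 7.16 / [2490 × (1 + 0.0705 × 7.16)] = 4.32×10^6 / 3747 = 1153 m³.
Hydraulic retention time τ = V/Q = 1153 / 8330 = 0.1384 d = 3.323 h.

τ ≈ 3.32 h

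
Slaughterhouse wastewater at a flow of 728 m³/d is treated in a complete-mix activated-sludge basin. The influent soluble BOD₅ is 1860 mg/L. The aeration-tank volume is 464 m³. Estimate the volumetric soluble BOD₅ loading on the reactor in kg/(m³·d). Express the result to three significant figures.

L_v ≈ 2.92 kg soluble BOD₅/(m³·d)

Volumetric loading L_v = Q·S₀ / V = 728 × 1860 g/m³ / 464.0 m³ = 2918 g/(m³·d) = 2.918 kg soluble BOD₅/(m³·d).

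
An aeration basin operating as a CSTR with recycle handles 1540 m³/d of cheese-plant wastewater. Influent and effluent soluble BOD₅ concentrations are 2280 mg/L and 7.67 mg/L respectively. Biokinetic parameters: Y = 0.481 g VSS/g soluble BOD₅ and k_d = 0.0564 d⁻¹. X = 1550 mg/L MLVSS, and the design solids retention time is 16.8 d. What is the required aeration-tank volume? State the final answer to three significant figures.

Rearranging the biomass balance for a CMAS with decay, V = Y·Q·ΔS·θ_c / [X·(1+k_d θ_c)] = 0.481 × 1540 × (2280 − 7.67) × 16.8 / [1550 × (1 + 0.0564 × 16.8)] = 2.83×10^7 / 3019 = 9368 m³.

V ≈ 9370 m³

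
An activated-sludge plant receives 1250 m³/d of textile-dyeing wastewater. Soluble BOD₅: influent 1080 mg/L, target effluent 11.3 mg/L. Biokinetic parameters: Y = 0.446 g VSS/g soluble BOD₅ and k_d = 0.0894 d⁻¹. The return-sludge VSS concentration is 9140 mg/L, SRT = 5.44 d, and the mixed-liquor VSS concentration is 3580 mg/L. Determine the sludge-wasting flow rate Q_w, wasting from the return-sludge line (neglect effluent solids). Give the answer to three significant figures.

Q_w ≈ 43.9 m³/d

From the SRT design equation V = Y Q (S₀−S) θ_c / [X (1 + k_d θ_c)] = 0.446 × 1250 × (1080 − 11.3) × 5.44 / [3580 × (1 + 0.0894 × 5.44)] = 3.24×10^6 / 5321 = 609.1 m³.
Wasting from the return line (neglecting effluent solids): Q_w = V·X / (θ_c·X_r) = 609.1 × 3580 / (5.44 × 9140) = 43.86 m³/d.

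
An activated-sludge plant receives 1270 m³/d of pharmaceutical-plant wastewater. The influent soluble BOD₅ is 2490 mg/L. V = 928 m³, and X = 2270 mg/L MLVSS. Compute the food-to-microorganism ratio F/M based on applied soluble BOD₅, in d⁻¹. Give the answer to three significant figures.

F/M = Q·S₀ / (V·X) = 1270 × 2490 / (928.0 × 2270) = 1.501 g soluble BOD₅·(g VSS·d)⁻¹.

F/M ≈ 1.50 d⁻¹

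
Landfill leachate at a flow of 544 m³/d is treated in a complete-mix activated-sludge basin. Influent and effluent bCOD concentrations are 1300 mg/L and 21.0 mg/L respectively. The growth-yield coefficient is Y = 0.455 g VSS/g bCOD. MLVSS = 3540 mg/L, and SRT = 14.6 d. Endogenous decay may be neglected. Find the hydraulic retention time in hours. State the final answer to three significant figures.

τ ≈ 57.6 h

With k_d = 0 the design equation reduces to V = Y Q (S₀−S) θ_c / X = 0.455 × 544 × (1300 − 21.0) × 14.6 / 3540 = 1306 m³.
Hydraulic retention time τ = V/Q = 1306 / 544 = 2.400 d = 57.60 h.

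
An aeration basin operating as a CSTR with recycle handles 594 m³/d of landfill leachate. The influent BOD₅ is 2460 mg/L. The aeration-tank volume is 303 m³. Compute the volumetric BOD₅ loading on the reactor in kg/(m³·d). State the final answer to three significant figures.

L_v ≈ 4.82 kg BOD₅/(m³·d)

Applied BOD₅ load per unit volume = Q·S₀/V = (594 × 2460/1000)/303.0 = 4.823 kg BOD₅·m⁻³·d⁻¹.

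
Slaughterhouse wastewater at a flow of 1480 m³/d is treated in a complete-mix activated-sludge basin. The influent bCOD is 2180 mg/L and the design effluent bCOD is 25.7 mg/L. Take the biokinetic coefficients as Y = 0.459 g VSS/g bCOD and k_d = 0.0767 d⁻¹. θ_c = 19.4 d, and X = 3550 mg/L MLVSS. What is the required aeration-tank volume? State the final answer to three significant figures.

V ≈ 3210 m³

Steady-state biomass mass balance: V·X·(1 + k_d·θ_c) = Y·Q·(S₀ − S)·θ_c, so V = 0.459 × 1480 × (2180 − 25.7) × 19.4 / [3550 × (1 + 0.0767 × 19.4)] = 2.84×10^7 / 8832 = 3214 m³.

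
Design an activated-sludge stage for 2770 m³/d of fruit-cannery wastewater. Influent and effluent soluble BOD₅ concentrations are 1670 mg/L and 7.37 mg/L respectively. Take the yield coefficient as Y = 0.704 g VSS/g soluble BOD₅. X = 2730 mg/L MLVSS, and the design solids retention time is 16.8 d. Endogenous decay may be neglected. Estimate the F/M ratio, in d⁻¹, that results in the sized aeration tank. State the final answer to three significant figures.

With k_d = 0 the design equation reduces to V = Y Q (S₀−S) θ_c / X = 0.704 × 2770 × (1670 − 7.37) × 16.8 / 2730 = 19952 m³.
Food-to-microorganism ratio F/M = Q S₀ / (V X) = 2770 × 1670 / (19952 × 2730) = 0.08493 d⁻¹.

F/M ≈ 0.0849 d⁻¹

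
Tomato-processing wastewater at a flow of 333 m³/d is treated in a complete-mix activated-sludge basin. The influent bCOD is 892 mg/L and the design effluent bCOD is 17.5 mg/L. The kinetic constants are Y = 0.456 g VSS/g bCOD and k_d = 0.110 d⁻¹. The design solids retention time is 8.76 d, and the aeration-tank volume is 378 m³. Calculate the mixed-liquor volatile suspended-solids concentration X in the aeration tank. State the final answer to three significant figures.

X = Y·Q·ΔS·θ_c / [V·(1 + k_d θ_c)] = 0.456 × 333 × (892 − 17.5) × 8.76 / [378 × (1 + 0.110 × 8.76)] = 1567 mg/L.

X ≈ 1570 mg/L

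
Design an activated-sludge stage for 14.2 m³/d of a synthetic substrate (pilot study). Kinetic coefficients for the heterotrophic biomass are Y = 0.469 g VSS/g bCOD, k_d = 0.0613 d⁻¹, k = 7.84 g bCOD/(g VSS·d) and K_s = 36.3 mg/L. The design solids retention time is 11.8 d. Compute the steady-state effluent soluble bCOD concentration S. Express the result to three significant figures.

From the Monod/SRT balance for a CMAS, S = K_s·(1+k_d θ_c)/[θ_c·(Y k − k_d) − 1] = 36.3 × (1 + 0.0613 × 11.8) / [11.8 × (0.469 × 7.84 − 0.0613) − 1] = 62.56 / 41.66 = 1.501 mg/L.

S ≈ 1.50 mg/L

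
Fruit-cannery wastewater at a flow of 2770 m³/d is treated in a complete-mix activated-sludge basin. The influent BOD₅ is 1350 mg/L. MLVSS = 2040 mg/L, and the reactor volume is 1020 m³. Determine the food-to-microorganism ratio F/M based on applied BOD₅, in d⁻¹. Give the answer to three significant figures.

F/M = applied load / biomass = Q·S₀/(V·X) = 2770 × 1350 / (1020 × 2040) = 1.797 d⁻¹.

F/M ≈ 1.80 d⁻¹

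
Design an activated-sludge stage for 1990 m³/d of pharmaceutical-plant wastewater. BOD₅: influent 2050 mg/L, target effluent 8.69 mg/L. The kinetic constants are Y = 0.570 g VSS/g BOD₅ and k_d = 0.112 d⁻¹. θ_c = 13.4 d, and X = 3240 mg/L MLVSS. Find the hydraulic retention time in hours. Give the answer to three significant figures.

Steady-state biomass mass balance: V·X·(1 + k_d·θ_c) = Y·Q·(S₀ − S)·θ_c, so V = 0.570 × 1990 × (2050 − 8.69) × 13.4 / [3240 × (1 + 0.112 × 13.4)] = 3.1×10^7 / 8103 = 3829 m³.
Hydraulic retention time τ = V/Q = 3829 / 1990 = 1.924 d = 46.18 h.

τ ≈ 46.2 h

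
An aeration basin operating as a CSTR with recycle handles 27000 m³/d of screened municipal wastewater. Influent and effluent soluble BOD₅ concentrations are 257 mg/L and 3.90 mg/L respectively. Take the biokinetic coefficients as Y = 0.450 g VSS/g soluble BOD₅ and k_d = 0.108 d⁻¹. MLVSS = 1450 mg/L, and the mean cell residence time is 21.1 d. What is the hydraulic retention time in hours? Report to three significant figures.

From the SRT design equation V = Y Q (S₀−S) θ_c / [X (1 + k_d θ_c)] = 0.450 × 27000 × (257 − 3.90) × 21.1 / [1450 × (1 + 0.108 × 21.1)] = 6.49×10^7 / 4754 = 13648 m³.
Hydraulic retention time τ = V/Q = 13648 / 27000 = 0.5055 d = 12.13 h.

τ ≈ 12.1 h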